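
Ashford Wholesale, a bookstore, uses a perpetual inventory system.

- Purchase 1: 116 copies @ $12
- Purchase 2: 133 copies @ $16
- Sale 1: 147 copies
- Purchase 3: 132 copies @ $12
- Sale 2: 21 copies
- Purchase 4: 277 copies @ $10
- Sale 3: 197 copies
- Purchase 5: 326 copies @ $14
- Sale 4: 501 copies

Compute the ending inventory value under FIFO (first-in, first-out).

Sale 1 (147) [FIFO — oldest first]: 116 @ $12 + 31 @ $16 = $1,888
Sale 2 (21) [FIFO — oldest first]: 21 @ $16 = $336
Sale 3 (197) [FIFO — oldest first]: 81 @ $16 + 116 @ $12 = $2,688
Sale 4 (501) [FIFO — oldest first]: 16 @ $12 + 277 @ $10 + 208 @ $14 = $5,874
Total COGS = $1,888 + $336 + $2,688 + $5,874 = $10,786
Ending inventory: 118 @ $14 = $1,652
Check: goods available $12,438 = COGS $10,786 + ending $1,652

Ending inventory = $1,652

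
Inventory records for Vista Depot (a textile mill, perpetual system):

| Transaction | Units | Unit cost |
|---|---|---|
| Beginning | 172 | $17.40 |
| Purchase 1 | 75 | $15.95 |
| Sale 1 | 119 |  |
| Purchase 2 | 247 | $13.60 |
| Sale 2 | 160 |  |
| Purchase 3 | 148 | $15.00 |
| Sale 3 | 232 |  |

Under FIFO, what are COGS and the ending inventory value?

COGS = $7,803.25; ending inventory = $1,965.00

Sale 1 (119) [FIFO — oldest first]: 119 @ $17.40 = $2,070.60
Sale 2 (160) [FIFO — oldest first]: 53 @ $17.40 + 75 @ $15.95 + 32 @ $13.60 = $2,553.65
Sale 3 (232) [FIFO — oldest first]: 215 @ $13.60 + 17 @ $15.00 = $3,179.00
Total COGS = $2,070.60 + $2,553.65 + $3,179.00 = $7,803.25
Ending inventory: 131 @ $15.00 = $1,965.00
Check: goods available $9,768.25 = COGS $7,803.25 + ending $1,965.00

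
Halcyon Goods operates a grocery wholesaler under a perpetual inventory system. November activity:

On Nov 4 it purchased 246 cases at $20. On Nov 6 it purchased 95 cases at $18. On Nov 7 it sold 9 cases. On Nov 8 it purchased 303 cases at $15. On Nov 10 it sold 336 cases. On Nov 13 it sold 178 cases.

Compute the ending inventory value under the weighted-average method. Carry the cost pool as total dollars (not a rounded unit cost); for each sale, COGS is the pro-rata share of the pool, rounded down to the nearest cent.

After Nov 4: 246 on hand, pool $4,920.00 (≈ $20.0000 each)
After Nov 6: 341 on hand, pool $6,630.00 (≈ $19.4428 each)
Nov 7, sell 9: 9/341 × $6,630.00 → $174.98
After Nov 8: 635 on hand, pool $11,000.02 (≈ $17.3229 each)
Nov 10, sell 336: 336/635 × $11,000.02 → $5,820.48
Nov 13, sell 178: 178/299 × $5,179.54 → $3,083.47
Total COGS = $174.98 + $5,820.48 + $3,083.47 = $9,078.93
Ending inventory (cost pool remaining) = $2,096.07
Check: goods available $11,175.00 = COGS $9,078.93 + ending $2,096.07

Ending inventory = $2,096.07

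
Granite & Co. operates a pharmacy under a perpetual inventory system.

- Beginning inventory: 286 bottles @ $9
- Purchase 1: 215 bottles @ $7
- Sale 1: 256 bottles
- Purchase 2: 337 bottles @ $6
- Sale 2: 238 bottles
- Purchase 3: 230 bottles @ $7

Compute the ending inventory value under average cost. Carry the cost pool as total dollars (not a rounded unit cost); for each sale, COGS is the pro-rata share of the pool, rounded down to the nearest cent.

Ending inventory = $3,984.15

After Beginning: 286 on hand, pool $2,574.00 (≈ $9.0000 each)
After Purchase 1: 501 on hand, pool $4,079.00 (≈ $8.1417 each)
Sale 1, sell 256: 256/501 × $4,079.00 → $2,084.27
After Purchase 2: 582 on hand, pool $4,016.73 (≈ $6.9016 each)
Sale 2, sell 238: 238/582 × $4,016.73 → $1,642.58
After Purchase 3: 574 on hand, pool $3,984.15 (≈ $6.9410 each)
Total COGS = $2,084.27 + $1,642.58 = $3,726.85
Ending inventory (cost pool remaining) = $3,984.15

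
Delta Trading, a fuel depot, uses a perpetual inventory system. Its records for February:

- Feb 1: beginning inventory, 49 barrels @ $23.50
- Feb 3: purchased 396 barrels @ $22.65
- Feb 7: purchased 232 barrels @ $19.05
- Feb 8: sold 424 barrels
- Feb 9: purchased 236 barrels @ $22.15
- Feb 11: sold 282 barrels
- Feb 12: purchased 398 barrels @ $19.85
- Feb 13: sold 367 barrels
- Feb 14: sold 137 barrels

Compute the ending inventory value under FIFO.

Ending inventory = $2,004.85

Feb 8, 424 sold [FIFO — oldest first]: 49 @ $23.50 + 375 @ $22.65 = $9,645.25
Feb 11, 282 sold [FIFO — oldest first]: 21 @ $22.65 + 232 @ $19.05 + 29 @ $22.15 = $5,537.60
Feb 13, 367 sold [FIFO — oldest first]: 207 @ $22.15 + 160 @ $19.85 = $7,761.05
Feb 14, 137 sold [FIFO — oldest first]: 137 @ $19.85 = $2,719.45
Total COGS = $9,645.25 + $5,537.60 + $7,761.05 + $2,719.45 = $25,663.35
Ending inventory: 101 @ $19.85 = $2,004.85
Check: goods available $27,668.20 = COGS $25,663.35 + ending $2,004.85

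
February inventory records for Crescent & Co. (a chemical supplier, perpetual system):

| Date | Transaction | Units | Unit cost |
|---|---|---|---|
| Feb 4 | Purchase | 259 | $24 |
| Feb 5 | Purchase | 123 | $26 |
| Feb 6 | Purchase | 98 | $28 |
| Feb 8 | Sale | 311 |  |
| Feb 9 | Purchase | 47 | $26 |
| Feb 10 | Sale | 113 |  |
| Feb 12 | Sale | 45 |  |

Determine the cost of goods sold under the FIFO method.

Feb 8, 311 sold [FIFO — oldest first]: 259 @ $24 + 52 @ $26 = $7,568
Feb 10, 113 sold [FIFO — oldest first]: 71 @ $26 + 42 @ $28 = $3,022
Feb 12, 45 sold [FIFO — oldest first]: 45 @ $28 = $1,260
Total COGS = $7,568 + $3,022 + $1,260 = $11,850
Ending inventory: 11 @ $28 + 47 @ $26 = $1,530

COGS = $11,850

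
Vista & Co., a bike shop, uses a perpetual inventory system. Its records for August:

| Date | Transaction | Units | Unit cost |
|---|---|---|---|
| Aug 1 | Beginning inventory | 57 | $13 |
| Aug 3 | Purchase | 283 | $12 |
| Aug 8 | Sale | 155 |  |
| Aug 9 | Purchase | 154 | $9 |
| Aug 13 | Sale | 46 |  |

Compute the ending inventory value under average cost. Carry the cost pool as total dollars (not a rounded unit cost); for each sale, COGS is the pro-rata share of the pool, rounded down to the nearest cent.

Ending inventory = $3,143.51

After Aug 1: 57 on hand, pool $741.00 (≈ $13.0000 each)
After Aug 3: 340 on hand, pool $4,137.00 (≈ $12.1676 each)
Aug 8, sell 155: 155/340 × $4,137.00 → $1,885.98
After Aug 9: 339 on hand, pool $3,637.02 (≈ $10.7287 each)
Aug 13, sell 46: 46/339 × $3,637.02 → $493.51
Total COGS = $1,885.98 + $493.51 = $2,379.49
Ending inventory (cost pool remaining) = $3,143.51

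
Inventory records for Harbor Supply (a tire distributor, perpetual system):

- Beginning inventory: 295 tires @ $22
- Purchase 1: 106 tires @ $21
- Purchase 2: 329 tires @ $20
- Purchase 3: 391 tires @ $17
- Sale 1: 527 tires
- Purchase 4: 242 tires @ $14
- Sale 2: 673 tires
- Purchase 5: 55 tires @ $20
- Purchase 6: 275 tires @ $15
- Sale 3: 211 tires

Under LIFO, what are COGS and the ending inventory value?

Sale 1 (527) [LIFO — newest first]: 391 @ $17 + 136 @ $20 = $9,367
Sale 2 (673) [LIFO — newest first]: 242 @ $14 + 193 @ $20 + 106 @ $21 + 132 @ $22 = $12,378
Sale 3 (211) [LIFO — newest first]: 211 @ $15 = $3,165
Total COGS = $9,367 + $12,378 + $3,165 = $24,910
Ending inventory: 163 @ $22 + 55 @ $20 + 64 @ $15 = $5,646
Check: goods available $30,556 = COGS $24,910 + ending $5,646

COGS = $24,910; ending inventory = $5,646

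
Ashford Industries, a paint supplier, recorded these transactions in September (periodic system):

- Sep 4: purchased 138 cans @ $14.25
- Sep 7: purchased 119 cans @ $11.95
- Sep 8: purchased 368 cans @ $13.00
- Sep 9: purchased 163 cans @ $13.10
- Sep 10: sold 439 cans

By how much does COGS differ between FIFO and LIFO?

$31.25

FIFO COGS: 138 @ $14.25 + 119 @ $11.95 + 182 @ $13.00 = $5,754.55
LIFO COGS: 163 @ $13.10 + 276 @ $13.00 = $5,723.30
Difference = |$5,754.55 − $5,723.30| = $31.25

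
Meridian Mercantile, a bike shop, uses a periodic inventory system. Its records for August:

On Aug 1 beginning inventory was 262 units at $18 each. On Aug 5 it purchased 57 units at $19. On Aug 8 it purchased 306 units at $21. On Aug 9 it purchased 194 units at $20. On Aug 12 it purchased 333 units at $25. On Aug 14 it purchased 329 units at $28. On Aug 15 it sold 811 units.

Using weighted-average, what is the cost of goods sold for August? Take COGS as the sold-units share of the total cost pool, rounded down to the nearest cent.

COGS = $18,422.45

Aug 15, sell 811: 811/1481 × $33,642.00 → $18,422.45
Ending inventory (cost pool remaining) = $15,219.55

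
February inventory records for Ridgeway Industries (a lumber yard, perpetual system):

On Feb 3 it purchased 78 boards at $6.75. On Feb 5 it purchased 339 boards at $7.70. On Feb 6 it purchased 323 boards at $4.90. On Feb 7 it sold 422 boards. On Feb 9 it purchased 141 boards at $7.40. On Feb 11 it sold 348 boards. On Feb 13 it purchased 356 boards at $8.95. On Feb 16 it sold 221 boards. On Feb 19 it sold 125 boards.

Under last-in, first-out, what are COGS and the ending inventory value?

COGS = $8,079.00; ending inventory = $870.10

Feb 7, 422 sold [LIFO — newest first]: 323 @ $4.90 + 99 @ $7.70 = $2,345.00
Feb 11, 348 sold [LIFO — newest first]: 141 @ $7.40 + 207 @ $7.70 = $2,637.30
Feb 16, 221 sold [LIFO — newest first]: 221 @ $8.95 = $1,977.95
Feb 19, 125 sold [LIFO — newest first]: 125 @ $8.95 = $1,118.75
Total COGS = $2,345.00 + $2,637.30 + $1,977.95 + $1,118.75 = $8,079.00
Ending inventory: 78 @ $6.75 + 33 @ $7.70 + 10 @ $8.95 = $870.10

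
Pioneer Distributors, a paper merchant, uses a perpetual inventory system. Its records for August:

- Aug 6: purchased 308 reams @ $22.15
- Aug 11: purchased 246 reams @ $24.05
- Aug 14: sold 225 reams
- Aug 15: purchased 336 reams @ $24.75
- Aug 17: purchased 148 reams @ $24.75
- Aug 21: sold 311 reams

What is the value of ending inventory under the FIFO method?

Aug 14, 225 sold [FIFO — oldest first]: 225 @ $22.15 = $4,983.75
Aug 21, 311 sold [FIFO — oldest first]: 83 @ $22.15 + 228 @ $24.05 = $7,321.85
Total COGS = $4,983.75 + $7,321.85 = $12,305.60
Ending inventory: 18 @ $24.05 + 336 @ $24.75 + 148 @ $24.75 = $12,411.90
Check: goods available $24,717.50 = COGS $12,305.60 + ending $12,411.90

Ending inventory = $12,411.90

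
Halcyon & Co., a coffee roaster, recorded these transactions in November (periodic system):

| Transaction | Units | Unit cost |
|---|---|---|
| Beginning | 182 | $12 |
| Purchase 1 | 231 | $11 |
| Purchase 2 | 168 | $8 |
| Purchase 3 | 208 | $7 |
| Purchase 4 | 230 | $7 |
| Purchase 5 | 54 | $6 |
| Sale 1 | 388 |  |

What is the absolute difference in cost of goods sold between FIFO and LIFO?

FIFO COGS: 182 @ $12 + 206 @ $11 = $4,450
LIFO COGS: 54 @ $6 + 230 @ $7 + 104 @ $7 = $2,662
Difference = |$4,450 − $2,662| = $1,788

$1,788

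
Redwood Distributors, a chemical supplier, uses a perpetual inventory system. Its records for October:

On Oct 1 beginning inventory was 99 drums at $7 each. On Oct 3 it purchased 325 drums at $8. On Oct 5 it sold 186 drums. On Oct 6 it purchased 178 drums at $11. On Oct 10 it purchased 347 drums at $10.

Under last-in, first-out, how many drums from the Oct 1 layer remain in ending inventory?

Oct 5, 186 sold [LIFO — newest first]: 186 @ $8 = $1,488
Ending inventory: 99 @ $7 + 139 @ $8 + 178 @ $11 + 347 @ $10 = $7,233
Check: goods available $8,721 = COGS $1,488 + ending $7,233

99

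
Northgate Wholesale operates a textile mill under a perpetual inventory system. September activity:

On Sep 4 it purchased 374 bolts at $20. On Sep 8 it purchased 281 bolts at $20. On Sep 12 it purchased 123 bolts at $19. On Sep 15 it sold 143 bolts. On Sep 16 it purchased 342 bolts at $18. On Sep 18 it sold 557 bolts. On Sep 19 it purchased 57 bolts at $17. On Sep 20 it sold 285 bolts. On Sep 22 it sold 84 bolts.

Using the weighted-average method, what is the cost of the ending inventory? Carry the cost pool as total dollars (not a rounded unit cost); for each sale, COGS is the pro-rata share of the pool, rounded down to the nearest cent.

Ending inventory = $2,044.95

After Sep 4: 374 on hand, pool $7,480.00 (≈ $20.0000 each)
After Sep 8: 655 on hand, pool $13,100.00 (≈ $20.0000 each)
After Sep 12: 778 on hand, pool $15,437.00 (≈ $19.8419 each)
Sep 15, sell 143: 143/778 × $15,437.00 → $2,837.39
After Sep 16: 977 on hand, pool $18,755.61 (≈ $19.1971 each)
Sep 18, sell 557: 557/977 × $18,755.61 → $10,692.80
After Sep 19: 477 on hand, pool $9,031.81 (≈ $18.9346 each)
Sep 20, sell 285: 285/477 × $9,031.81 → $5,396.36
Sep 22, sell 84: 84/192 × $3,635.45 → $1,590.50
Total COGS = $2,837.39 + $10,692.80 + $5,396.36 + $1,590.50 = $20,517.05
Ending inventory (cost pool remaining) = $2,044.95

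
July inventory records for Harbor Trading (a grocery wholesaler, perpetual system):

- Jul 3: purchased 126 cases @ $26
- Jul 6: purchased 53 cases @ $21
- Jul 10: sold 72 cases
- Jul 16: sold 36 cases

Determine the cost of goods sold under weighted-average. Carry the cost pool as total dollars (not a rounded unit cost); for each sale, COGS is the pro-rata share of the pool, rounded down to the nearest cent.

COGS = $2,648.10

After Jul 3: 126 on hand, pool $3,276.00 (≈ $26.0000 each)
After Jul 6: 179 on hand, pool $4,389.00 (≈ $24.5196 each)
Jul 10, sell 72: 72/179 × $4,389.00 → $1,765.40
Jul 16, sell 36: 36/107 × $2,623.60 → $882.70
Total COGS = $1,765.40 + $882.70 = $2,648.10
Ending inventory (cost pool remaining) = $1,740.90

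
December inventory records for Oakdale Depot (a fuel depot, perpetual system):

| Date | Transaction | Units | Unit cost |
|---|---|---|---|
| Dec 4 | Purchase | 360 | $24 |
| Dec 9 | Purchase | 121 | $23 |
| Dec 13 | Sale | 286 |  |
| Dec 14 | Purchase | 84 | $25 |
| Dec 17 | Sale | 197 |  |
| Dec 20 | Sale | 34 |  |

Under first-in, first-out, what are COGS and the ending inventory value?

Dec 13, 286 sold [FIFO — oldest first]: 286 @ $24 = $6,864
Dec 17, 197 sold [FIFO — oldest first]: 74 @ $24 + 121 @ $23 + 2 @ $25 = $4,609
Dec 20, 34 sold [FIFO — oldest first]: 34 @ $25 = $850
Total COGS = $6,864 + $4,609 + $850 = $12,323
Ending inventory: 48 @ $25 = $1,200
Check: goods available $13,523 = COGS $12,323 + ending $1,200

COGS = $12,323; ending inventory = $1,200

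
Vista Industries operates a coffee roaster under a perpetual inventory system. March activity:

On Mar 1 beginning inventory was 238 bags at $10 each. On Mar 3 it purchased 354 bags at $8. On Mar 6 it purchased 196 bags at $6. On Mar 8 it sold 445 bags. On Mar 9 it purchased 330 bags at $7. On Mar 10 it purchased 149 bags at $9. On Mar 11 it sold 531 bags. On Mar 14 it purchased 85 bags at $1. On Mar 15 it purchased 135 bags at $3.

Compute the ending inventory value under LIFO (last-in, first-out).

Mar 8, 445 sold [LIFO — newest first]: 196 @ $6 + 249 @ $8 = $3,168
Mar 11, 531 sold [LIFO — newest first]: 149 @ $9 + 330 @ $7 + 52 @ $8 = $4,067
Total COGS = $3,168 + $4,067 = $7,235
Ending inventory: 238 @ $10 + 53 @ $8 + 85 @ $1 + 135 @ $3 = $3,294

Ending inventory = $3,294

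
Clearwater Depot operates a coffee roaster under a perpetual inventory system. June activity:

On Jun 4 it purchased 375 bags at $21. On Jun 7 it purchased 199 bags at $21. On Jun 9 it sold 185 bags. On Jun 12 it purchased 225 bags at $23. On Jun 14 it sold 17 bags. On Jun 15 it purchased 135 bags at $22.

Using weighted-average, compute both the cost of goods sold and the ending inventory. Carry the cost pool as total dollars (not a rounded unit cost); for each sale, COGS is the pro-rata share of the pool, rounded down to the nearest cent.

COGS = $4,254.45; ending inventory = $15,944.55

After Jun 4: 375 on hand, pool $7,875.00 (≈ $21.0000 each)
After Jun 7: 574 on hand, pool $12,054.00 (≈ $21.0000 each)
Jun 9, sell 185: 185/574 × $12,054.00 → $3,885.00
After Jun 12: 614 on hand, pool $13,344.00 (≈ $21.7329 each)
Jun 14, sell 17: 17/614 × $13,344.00 → $369.45
After Jun 15: 732 on hand, pool $15,944.55 (≈ $21.7822 each)
Total COGS = $3,885.00 + $369.45 = $4,254.45
Ending inventory (cost pool remaining) = $15,944.55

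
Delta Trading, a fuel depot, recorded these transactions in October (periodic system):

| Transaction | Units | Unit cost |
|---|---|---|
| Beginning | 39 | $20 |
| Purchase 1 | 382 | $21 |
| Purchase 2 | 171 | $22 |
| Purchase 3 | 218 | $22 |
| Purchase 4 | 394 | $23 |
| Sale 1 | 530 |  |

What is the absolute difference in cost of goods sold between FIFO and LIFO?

FIFO COGS: 39 @ $20 + 382 @ $21 + 109 @ $22 = $11,200
LIFO COGS: 394 @ $23 + 136 @ $22 = $12,054
Difference = |$11,200 − $12,054| = $854

$854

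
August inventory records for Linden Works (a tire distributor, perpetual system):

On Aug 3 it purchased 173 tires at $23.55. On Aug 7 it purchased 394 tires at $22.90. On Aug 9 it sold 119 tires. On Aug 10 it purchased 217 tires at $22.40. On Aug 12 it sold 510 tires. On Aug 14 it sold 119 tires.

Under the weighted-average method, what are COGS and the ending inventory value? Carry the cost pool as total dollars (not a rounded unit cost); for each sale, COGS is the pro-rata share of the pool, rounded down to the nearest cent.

After Aug 3: 173 on hand, pool $4,074.15 (≈ $23.5500 each)
After Aug 7: 567 on hand, pool $13,096.75 (≈ $23.0983 each)
Aug 9, sell 119: 119/567 × $13,096.75 → $2,748.70
After Aug 10: 665 on hand, pool $15,208.85 (≈ $22.8705 each)
Aug 12, sell 510: 510/665 × $15,208.85 → $11,663.93
Aug 14, sell 119: 119/155 × $3,544.92 → $2,721.58
Total COGS = $2,748.70 + $11,663.93 + $2,721.58 = $17,134.21
Ending inventory (cost pool remaining) = $823.34

COGS = $17,134.21; ending inventory = $823.34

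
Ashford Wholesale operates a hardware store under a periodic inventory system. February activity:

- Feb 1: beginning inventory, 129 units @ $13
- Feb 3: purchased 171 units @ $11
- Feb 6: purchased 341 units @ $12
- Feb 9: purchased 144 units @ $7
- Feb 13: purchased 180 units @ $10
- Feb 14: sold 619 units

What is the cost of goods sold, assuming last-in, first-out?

COGS = $6,348

Feb 14, 619 sold [LIFO — newest first]: 180 @ $10 + 144 @ $7 + 295 @ $12 = $6,348
Ending inventory: 129 @ $13 + 171 @ $11 + 46 @ $12 = $4,110
Check: goods available $10,458 = COGS $6,348 + ending $4,110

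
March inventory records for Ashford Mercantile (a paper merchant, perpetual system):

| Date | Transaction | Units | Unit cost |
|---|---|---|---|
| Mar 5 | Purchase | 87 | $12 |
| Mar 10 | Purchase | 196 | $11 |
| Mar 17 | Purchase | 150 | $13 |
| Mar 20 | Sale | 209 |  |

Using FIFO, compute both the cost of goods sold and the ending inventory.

COGS = $2,386; ending inventory = $2,764

Mar 20, 209 sold [FIFO — oldest first]: 87 @ $12 + 122 @ $11 = $2,386
Ending inventory: 74 @ $11 + 150 @ $13 = $2,764
Check: goods available $5,150 = COGS $2,386 + ending $2,764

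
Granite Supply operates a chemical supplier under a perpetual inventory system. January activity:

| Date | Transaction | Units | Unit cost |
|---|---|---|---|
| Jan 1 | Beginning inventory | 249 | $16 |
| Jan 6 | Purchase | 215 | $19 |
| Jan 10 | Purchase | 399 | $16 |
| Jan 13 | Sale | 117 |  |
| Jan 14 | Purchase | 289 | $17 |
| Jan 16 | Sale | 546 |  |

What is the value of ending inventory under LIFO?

Jan 13, 117 sold [LIFO — newest first]: 117 @ $16 = $1,872
Jan 16, 546 sold [LIFO — newest first]: 289 @ $17 + 257 @ $16 = $9,025
Total COGS = $1,872 + $9,025 = $10,897
Ending inventory: 249 @ $16 + 215 @ $19 + 25 @ $16 = $8,469

Ending inventory = $8,469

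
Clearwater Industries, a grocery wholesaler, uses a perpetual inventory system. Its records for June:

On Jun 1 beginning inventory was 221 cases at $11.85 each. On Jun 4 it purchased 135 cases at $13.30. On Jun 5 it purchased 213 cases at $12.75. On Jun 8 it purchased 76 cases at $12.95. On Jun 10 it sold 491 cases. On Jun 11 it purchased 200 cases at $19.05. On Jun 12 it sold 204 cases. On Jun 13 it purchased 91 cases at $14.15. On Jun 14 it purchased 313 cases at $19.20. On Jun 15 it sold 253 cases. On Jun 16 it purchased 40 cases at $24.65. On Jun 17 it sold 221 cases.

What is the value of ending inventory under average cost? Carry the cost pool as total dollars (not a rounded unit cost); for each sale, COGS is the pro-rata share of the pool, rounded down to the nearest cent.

After Jun 1: 221 on hand, pool $2,618.85 (≈ $11.8500 each)
After Jun 4: 356 on hand, pool $4,414.35 (≈ $12.3999 each)
After Jun 5: 569 on hand, pool $7,130.10 (≈ $12.5309 each)
After Jun 8: 645 on hand, pool $8,114.30 (≈ $12.5803 each)
Jun 10, sell 491: 491/645 × $8,114.30 → $6,176.93
After Jun 11: 354 on hand, pool $5,747.37 (≈ $16.2355 each)
Jun 12, sell 204: 204/354 × $5,747.37 → $3,312.04
After Jun 13: 241 on hand, pool $3,722.98 (≈ $15.4480 each)
After Jun 14: 554 on hand, pool $9,732.58 (≈ $17.5678 each)
Jun 15, sell 253: 253/554 × $9,732.58 → $4,444.66
After Jun 16: 341 on hand, pool $6,273.92 (≈ $18.3986 each)
Jun 17, sell 221: 221/341 × $6,273.92 → $4,066.08
Total COGS = $6,176.93 + $3,312.04 + $4,444.66 + $4,066.08 = $17,999.71
Ending inventory (cost pool remaining) = $2,207.84
Check: goods available $20,207.55 = COGS $17,999.71 + ending $2,207.84

Ending inventory = $2,207.84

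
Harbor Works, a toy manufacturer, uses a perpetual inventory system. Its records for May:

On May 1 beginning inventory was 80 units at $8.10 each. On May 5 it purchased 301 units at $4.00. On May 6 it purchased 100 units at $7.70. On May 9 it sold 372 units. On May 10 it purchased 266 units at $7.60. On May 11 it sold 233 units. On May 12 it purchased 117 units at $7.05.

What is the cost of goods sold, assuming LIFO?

May 9, 372 sold [LIFO — newest first]: 100 @ $7.70 + 272 @ $4.00 = $1,858.00
May 11, 233 sold [LIFO — newest first]: 233 @ $7.60 = $1,770.80
Total COGS = $1,858.00 + $1,770.80 = $3,628.80
Ending inventory: 80 @ $8.10 + 29 @ $4.00 + 33 @ $7.60 + 117 @ $7.05 = $1,839.65

COGS = $3,628.80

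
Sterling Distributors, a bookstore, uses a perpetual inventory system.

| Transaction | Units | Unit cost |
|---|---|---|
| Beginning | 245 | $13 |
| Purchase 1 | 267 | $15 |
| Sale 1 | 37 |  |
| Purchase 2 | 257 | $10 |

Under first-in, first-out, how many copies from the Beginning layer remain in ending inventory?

208

Sale 1 (37) [FIFO — oldest first]: 37 @ $13 = $481
Ending inventory: 208 @ $13 + 267 @ $15 + 257 @ $10 = $9,279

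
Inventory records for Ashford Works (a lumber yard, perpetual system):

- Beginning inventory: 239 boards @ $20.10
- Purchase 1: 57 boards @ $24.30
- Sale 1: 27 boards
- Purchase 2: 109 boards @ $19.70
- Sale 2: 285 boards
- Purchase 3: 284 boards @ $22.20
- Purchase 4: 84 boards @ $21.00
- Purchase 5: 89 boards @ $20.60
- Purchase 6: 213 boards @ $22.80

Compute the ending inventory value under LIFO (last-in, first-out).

Ending inventory = $16,627.90

Sale 1 (27) [LIFO — newest first]: 27 @ $24.30 = $656.10
Sale 2 (285) [LIFO — newest first]: 109 @ $19.70 + 30 @ $24.30 + 146 @ $20.10 = $5,810.90
Total COGS = $656.10 + $5,810.90 = $6,467.00
Ending inventory: 93 @ $20.10 + 284 @ $22.20 + 84 @ $21.00 + 89 @ $20.60 + 213 @ $22.80 = $16,627.90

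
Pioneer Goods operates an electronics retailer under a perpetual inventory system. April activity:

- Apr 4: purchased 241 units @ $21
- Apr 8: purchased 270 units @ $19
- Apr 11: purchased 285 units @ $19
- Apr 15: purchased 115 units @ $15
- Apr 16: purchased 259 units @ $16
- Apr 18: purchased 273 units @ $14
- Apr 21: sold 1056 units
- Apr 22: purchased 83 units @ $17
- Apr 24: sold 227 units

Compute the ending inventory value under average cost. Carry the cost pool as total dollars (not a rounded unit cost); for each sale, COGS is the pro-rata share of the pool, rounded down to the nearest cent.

Ending inventory = $4,237.22

After Apr 4: 241 on hand, pool $5,061.00 (≈ $21.0000 each)
After Apr 8: 511 on hand, pool $10,191.00 (≈ $19.9432 each)
After Apr 11: 796 on hand, pool $15,606.00 (≈ $19.6055 each)
After Apr 15: 911 on hand, pool $17,331.00 (≈ $19.0241 each)
After Apr 16: 1170 on hand, pool $21,475.00 (≈ $18.3547 each)
After Apr 18: 1443 on hand, pool $25,297.00 (≈ $17.5308 each)
Apr 21, sell 1056: 1056/1443 × $25,297.00 → $18,512.56
After Apr 22: 470 on hand, pool $8,195.44 (≈ $17.4371 each)
Apr 24, sell 227: 227/470 × $8,195.44 → $3,958.22
Total COGS = $18,512.56 + $3,958.22 = $22,470.78
Ending inventory (cost pool remaining) = $4,237.22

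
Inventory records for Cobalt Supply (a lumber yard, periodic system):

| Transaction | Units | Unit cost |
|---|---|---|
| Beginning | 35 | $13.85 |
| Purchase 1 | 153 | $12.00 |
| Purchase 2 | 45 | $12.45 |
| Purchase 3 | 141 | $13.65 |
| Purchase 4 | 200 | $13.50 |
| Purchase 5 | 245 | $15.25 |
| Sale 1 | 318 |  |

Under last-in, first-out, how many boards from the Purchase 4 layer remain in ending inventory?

127

Sale 1 (318) [LIFO — newest first]: 245 @ $15.25 + 73 @ $13.50 = $4,721.75
Ending inventory: 35 @ $13.85 + 153 @ $12.00 + 45 @ $12.45 + 141 @ $13.65 + 127 @ $13.50 = $6,520.15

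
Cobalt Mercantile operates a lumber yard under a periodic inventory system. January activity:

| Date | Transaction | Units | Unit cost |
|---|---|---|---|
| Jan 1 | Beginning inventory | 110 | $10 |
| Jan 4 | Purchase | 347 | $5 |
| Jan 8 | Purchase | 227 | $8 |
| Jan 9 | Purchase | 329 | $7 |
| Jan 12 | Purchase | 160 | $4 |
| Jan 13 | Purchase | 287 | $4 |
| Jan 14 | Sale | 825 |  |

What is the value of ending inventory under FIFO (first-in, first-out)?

Ending inventory = $3,104

Jan 14, 825 sold [FIFO — oldest first]: 110 @ $10 + 347 @ $5 + 227 @ $8 + 141 @ $7 = $5,638
Ending inventory: 188 @ $7 + 160 @ $4 + 287 @ $4 = $3,104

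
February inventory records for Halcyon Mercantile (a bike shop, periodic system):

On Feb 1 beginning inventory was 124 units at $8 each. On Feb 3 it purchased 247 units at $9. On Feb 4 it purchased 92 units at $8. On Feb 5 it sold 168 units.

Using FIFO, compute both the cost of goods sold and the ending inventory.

COGS = $1,388; ending inventory = $2,563

Feb 5, 168 sold [FIFO — oldest first]: 124 @ $8 + 44 @ $9 = $1,388
Ending inventory: 203 @ $9 + 92 @ $8 = $2,563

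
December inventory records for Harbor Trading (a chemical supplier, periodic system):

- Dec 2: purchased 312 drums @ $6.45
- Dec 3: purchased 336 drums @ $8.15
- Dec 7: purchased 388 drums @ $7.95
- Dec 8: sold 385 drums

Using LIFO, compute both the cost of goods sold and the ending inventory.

Dec 8, 385 sold [LIFO — newest first]: 385 @ $7.95 = $3,060.75
Ending inventory: 312 @ $6.45 + 336 @ $8.15 + 3 @ $7.95 = $4,774.65
Check: goods available $7,835.40 = COGS $3,060.75 + ending $4,774.65

COGS = $3,060.75; ending inventory = $4,774.65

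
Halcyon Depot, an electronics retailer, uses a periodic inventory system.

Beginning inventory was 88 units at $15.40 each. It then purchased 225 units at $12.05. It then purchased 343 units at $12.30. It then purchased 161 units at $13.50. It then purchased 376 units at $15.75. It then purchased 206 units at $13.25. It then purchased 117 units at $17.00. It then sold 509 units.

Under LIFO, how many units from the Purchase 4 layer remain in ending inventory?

Sale 1 (509) [LIFO — newest first]: 117 @ $17.00 + 206 @ $13.25 + 186 @ $15.75 = $7,648.00
Ending inventory: 88 @ $15.40 + 225 @ $12.05 + 343 @ $12.30 + 161 @ $13.50 + 190 @ $15.75 = $13,451.35

190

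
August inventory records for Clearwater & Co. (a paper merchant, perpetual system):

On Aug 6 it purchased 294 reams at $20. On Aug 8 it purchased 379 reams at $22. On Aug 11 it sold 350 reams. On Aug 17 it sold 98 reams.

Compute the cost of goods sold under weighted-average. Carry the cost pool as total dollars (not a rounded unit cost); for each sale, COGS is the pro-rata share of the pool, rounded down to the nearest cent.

COGS = $9,464.57

After Aug 6: 294 on hand, pool $5,880.00 (≈ $20.0000 each)
After Aug 8: 673 on hand, pool $14,218.00 (≈ $21.1263 each)
Aug 11, sell 350: 350/673 × $14,218.00 → $7,394.20
Aug 17, sell 98: 98/323 × $6,823.80 → $2,070.37
Total COGS = $7,394.20 + $2,070.37 = $9,464.57
Ending inventory (cost pool remaining) = $4,753.43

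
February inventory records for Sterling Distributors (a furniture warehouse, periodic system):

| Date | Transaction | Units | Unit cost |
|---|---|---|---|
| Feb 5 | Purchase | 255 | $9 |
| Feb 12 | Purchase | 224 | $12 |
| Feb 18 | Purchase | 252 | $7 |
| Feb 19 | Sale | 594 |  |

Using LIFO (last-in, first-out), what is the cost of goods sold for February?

COGS = $5,514

Feb 19, 594 sold [LIFO — newest first]: 252 @ $7 + 224 @ $12 + 118 @ $9 = $5,514
Ending inventory: 137 @ $9 = $1,233
Check: goods available $6,747 = COGS $5,514 + ending $1,233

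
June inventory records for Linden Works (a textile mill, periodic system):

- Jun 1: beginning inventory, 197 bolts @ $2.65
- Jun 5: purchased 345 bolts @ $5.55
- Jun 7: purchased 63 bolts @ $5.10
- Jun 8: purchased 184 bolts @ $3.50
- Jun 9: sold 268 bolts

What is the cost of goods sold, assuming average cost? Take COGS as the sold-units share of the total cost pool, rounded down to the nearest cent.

Jun 9, sell 268: 268/789 × $3,402.10 → $1,155.59
Ending inventory (cost pool remaining) = $2,246.51
Check: goods available $3,402.10 = COGS $1,155.59 + ending $2,246.51

COGS = $1,155.59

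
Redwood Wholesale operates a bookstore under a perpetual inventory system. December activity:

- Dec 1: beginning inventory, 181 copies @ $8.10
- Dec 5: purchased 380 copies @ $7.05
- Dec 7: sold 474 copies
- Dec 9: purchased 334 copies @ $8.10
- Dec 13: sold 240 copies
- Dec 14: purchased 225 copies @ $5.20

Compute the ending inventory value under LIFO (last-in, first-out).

Ending inventory = $2,636.10

Dec 7, 474 sold [LIFO — newest first]: 380 @ $7.05 + 94 @ $8.10 = $3,440.40
Dec 13, 240 sold [LIFO — newest first]: 240 @ $8.10 = $1,944.00
Total COGS = $3,440.40 + $1,944.00 = $5,384.40
Ending inventory: 87 @ $8.10 + 94 @ $8.10 + 225 @ $5.20 = $2,636.10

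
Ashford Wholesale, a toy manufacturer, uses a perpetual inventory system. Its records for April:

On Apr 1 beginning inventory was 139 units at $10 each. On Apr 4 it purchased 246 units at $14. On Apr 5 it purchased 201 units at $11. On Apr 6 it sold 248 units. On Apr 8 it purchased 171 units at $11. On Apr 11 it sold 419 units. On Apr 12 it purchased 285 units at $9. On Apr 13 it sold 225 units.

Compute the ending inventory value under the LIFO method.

Ending inventory = $1,440

Apr 6, 248 sold [LIFO — newest first]: 201 @ $11 + 47 @ $14 = $2,869
Apr 11, 419 sold [LIFO — newest first]: 171 @ $11 + 199 @ $14 + 49 @ $10 = $5,157
Apr 13, 225 sold [LIFO — newest first]: 225 @ $9 = $2,025
Total COGS = $2,869 + $5,157 + $2,025 = $10,051
Ending inventory: 90 @ $10 + 60 @ $9 = $1,440
Check: goods available $11,491 = COGS $10,051 + ending $1,440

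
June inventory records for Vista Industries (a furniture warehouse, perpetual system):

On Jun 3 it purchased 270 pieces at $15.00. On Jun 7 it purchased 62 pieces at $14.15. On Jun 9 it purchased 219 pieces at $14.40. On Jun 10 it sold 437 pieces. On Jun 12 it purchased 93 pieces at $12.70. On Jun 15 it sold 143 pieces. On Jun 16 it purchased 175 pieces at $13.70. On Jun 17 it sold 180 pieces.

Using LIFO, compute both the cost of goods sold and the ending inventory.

COGS = $10,774.50; ending inventory = $885.00

Jun 10, 437 sold [LIFO — newest first]: 219 @ $14.40 + 62 @ $14.15 + 156 @ $15.00 = $6,370.90
Jun 15, 143 sold [LIFO — newest first]: 93 @ $12.70 + 50 @ $15.00 = $1,931.10
Jun 17, 180 sold [LIFO — newest first]: 175 @ $13.70 + 5 @ $15.00 = $2,472.50
Total COGS = $6,370.90 + $1,931.10 + $2,472.50 = $10,774.50
Ending inventory: 59 @ $15.00 = $885.00
Check: goods available $11,659.50 = COGS $10,774.50 + ending $885.00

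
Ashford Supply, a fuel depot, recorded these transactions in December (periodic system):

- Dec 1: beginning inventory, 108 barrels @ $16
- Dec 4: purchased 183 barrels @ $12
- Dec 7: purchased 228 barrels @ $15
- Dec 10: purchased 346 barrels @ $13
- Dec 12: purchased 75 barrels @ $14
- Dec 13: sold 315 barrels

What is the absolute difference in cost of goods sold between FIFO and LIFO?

FIFO COGS: 108 @ $16 + 183 @ $12 + 24 @ $15 = $4,284
LIFO COGS: 75 @ $14 + 240 @ $13 = $4,170
Difference = |$4,284 − $4,170| = $114

$114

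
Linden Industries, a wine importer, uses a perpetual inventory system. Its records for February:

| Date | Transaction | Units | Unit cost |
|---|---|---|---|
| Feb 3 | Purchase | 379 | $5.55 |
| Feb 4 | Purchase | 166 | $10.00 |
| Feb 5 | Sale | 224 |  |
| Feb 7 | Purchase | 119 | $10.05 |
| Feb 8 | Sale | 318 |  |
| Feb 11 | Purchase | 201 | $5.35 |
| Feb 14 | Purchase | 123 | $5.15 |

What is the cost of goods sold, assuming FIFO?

Feb 5, 224 sold [FIFO — oldest first]: 224 @ $5.55 = $1,243.20
Feb 8, 318 sold [FIFO — oldest first]: 155 @ $5.55 + 163 @ $10.00 = $2,490.25
Total COGS = $1,243.20 + $2,490.25 = $3,733.45
Ending inventory: 3 @ $10.00 + 119 @ $10.05 + 201 @ $5.35 + 123 @ $5.15 = $2,934.75

COGS = $3,733.45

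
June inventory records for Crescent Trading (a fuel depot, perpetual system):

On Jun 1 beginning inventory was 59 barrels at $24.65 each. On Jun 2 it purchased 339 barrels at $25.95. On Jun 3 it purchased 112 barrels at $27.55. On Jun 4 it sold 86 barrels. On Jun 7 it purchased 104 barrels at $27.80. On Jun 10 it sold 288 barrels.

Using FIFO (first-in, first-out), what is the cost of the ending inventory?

Ending inventory = $6,599.60

Jun 4, 86 sold [FIFO — oldest first]: 59 @ $24.65 + 27 @ $25.95 = $2,155.00
Jun 10, 288 sold [FIFO — oldest first]: 288 @ $25.95 = $7,473.60
Total COGS = $2,155.00 + $7,473.60 = $9,628.60
Ending inventory: 24 @ $25.95 + 112 @ $27.55 + 104 @ $27.80 = $6,599.60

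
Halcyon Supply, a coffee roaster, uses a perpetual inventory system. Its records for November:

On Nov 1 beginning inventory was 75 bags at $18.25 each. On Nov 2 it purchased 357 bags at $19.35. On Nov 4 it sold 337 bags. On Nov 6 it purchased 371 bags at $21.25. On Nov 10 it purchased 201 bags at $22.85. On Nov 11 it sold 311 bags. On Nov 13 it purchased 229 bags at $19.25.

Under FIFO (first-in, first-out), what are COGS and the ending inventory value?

COGS = $12,866.70; ending inventory = $12,294.85

Nov 4, 337 sold [FIFO — oldest first]: 75 @ $18.25 + 262 @ $19.35 = $6,438.45
Nov 11, 311 sold [FIFO — oldest first]: 95 @ $19.35 + 216 @ $21.25 = $6,428.25
Total COGS = $6,438.45 + $6,428.25 = $12,866.70
Ending inventory: 155 @ $21.25 + 201 @ $22.85 + 229 @ $19.25 = $12,294.85
Check: goods available $25,161.55 = COGS $12,866.70 + ending $12,294.85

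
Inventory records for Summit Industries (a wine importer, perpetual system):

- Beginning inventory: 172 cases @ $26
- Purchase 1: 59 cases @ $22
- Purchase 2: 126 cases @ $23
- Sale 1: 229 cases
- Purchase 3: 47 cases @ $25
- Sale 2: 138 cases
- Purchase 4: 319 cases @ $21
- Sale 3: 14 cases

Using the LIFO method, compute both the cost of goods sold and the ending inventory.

COGS = $9,175; ending inventory = $7,367

Sale 1 (229) [LIFO — newest first]: 126 @ $23 + 59 @ $22 + 44 @ $26 = $5,340
Sale 2 (138) [LIFO — newest first]: 47 @ $25 + 91 @ $26 = $3,541
Sale 3 (14) [LIFO — newest first]: 14 @ $21 = $294
Total COGS = $5,340 + $3,541 + $294 = $9,175
Ending inventory: 37 @ $26 + 305 @ $21 = $7,367
Check: goods available $16,542 = COGS $9,175 + ending $7,367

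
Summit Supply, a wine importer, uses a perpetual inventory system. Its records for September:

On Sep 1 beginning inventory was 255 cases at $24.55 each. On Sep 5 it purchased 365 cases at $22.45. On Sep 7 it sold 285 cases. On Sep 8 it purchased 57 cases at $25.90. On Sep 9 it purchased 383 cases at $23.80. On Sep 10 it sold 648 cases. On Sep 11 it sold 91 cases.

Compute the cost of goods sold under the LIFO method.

Sep 7, 285 sold [LIFO — newest first]: 285 @ $22.45 = $6,398.25
Sep 10, 648 sold [LIFO — newest first]: 383 @ $23.80 + 57 @ $25.90 + 80 @ $22.45 + 128 @ $24.55 = $15,530.10
Sep 11, 91 sold [LIFO — newest first]: 91 @ $24.55 = $2,234.05
Total COGS = $6,398.25 + $15,530.10 + $2,234.05 = $24,162.40
Ending inventory: 36 @ $24.55 = $883.80

COGS = $24,162.40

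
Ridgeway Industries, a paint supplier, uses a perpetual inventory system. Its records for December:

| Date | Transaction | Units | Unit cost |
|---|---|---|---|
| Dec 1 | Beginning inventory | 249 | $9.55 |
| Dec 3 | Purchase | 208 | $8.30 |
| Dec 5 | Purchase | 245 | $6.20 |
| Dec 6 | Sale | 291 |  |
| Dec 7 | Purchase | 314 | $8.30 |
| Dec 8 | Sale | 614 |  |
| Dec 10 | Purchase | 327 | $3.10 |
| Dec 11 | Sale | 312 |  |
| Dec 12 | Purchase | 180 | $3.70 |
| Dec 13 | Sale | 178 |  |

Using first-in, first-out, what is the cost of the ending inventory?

Dec 6, 291 sold [FIFO — oldest first]: 249 @ $9.55 + 42 @ $8.30 = $2,726.55
Dec 8, 614 sold [FIFO — oldest first]: 166 @ $8.30 + 245 @ $6.20 + 203 @ $8.30 = $4,581.70
Dec 11, 312 sold [FIFO — oldest first]: 111 @ $8.30 + 201 @ $3.10 = $1,544.40
Dec 13, 178 sold [FIFO — oldest first]: 126 @ $3.10 + 52 @ $3.70 = $583.00
Total COGS = $2,726.55 + $4,581.70 + $1,544.40 + $583.00 = $9,435.65
Ending inventory: 128 @ $3.70 = $473.60
Check: goods available $9,909.25 = COGS $9,435.65 + ending $473.60

Ending inventory = $473.60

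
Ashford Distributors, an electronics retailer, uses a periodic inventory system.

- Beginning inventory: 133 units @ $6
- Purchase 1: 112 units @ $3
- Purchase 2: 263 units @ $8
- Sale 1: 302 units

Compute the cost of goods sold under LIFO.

Sale 1 (302) [LIFO — newest first]: 263 @ $8 + 39 @ $3 = $2,221
Ending inventory: 133 @ $6 + 73 @ $3 = $1,017
Check: goods available $3,238 = COGS $2,221 + ending $1,017

COGS = $2,221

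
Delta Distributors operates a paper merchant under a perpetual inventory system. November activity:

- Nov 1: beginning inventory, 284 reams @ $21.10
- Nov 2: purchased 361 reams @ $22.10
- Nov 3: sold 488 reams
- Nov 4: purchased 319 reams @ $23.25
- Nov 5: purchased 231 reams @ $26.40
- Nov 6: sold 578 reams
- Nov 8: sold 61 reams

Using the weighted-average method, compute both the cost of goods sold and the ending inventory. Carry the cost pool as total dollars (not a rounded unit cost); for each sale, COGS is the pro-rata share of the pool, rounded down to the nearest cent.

After Nov 1: 284 on hand, pool $5,992.40 (≈ $21.1000 each)
After Nov 2: 645 on hand, pool $13,970.50 (≈ $21.6597 each)
Nov 3, sell 488: 488/645 × $13,970.50 → $10,569.92
After Nov 4: 476 on hand, pool $10,817.33 (≈ $22.7255 each)
After Nov 5: 707 on hand, pool $16,915.73 (≈ $23.9261 each)
Nov 6, sell 578: 578/707 × $16,915.73 → $13,829.26
Nov 8, sell 61: 61/129 × $3,086.47 → $1,459.49
Total COGS = $10,569.92 + $13,829.26 + $1,459.49 = $25,858.67
Ending inventory (cost pool remaining) = $1,626.98

COGS = $25,858.67; ending inventory = $1,626.98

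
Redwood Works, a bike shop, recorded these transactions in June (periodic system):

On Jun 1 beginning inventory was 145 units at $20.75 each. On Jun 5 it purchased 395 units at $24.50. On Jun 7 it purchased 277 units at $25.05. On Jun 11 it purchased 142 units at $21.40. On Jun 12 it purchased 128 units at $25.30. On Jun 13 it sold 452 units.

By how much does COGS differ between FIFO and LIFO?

FIFO COGS: 145 @ $20.75 + 307 @ $24.50 = $10,530.25
LIFO COGS: 128 @ $25.30 + 142 @ $21.40 + 182 @ $25.05 = $10,836.30
Difference = |$10,530.25 − $10,836.30| = $306.05

$306.05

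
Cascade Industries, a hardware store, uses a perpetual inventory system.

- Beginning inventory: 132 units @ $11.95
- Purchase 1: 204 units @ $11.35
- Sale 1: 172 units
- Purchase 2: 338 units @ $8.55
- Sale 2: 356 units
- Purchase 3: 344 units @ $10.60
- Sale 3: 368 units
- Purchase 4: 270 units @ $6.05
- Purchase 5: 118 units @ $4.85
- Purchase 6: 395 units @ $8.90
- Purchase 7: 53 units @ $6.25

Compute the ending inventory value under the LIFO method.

Ending inventory = $7,510.45

Sale 1 (172) [LIFO — newest first]: 172 @ $11.35 = $1,952.20
Sale 2 (356) [LIFO — newest first]: 338 @ $8.55 + 18 @ $11.35 = $3,094.20
Sale 3 (368) [LIFO — newest first]: 344 @ $10.60 + 14 @ $11.35 + 10 @ $11.95 = $3,924.80
Total COGS = $1,952.20 + $3,094.20 + $3,924.80 = $8,971.20
Ending inventory: 122 @ $11.95 + 270 @ $6.05 + 118 @ $4.85 + 395 @ $8.90 + 53 @ $6.25 = $7,510.45
Check: goods available $16,481.65 = COGS $8,971.20 + ending $7,510.45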